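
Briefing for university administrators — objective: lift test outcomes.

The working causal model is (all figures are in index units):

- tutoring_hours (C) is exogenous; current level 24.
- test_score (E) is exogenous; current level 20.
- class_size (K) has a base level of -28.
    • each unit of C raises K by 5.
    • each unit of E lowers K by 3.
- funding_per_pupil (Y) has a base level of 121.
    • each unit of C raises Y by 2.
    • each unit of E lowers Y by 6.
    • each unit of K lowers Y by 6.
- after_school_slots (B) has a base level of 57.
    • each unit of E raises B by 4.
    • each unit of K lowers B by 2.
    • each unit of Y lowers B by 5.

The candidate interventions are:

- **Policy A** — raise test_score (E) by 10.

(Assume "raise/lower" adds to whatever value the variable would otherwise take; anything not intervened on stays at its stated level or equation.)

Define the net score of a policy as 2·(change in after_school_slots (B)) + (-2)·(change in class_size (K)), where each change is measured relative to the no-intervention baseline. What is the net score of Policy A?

-940

Baseline:
  C = 24
  E = 20
  K = -28 + 5·24 − 3·20 = 32
  Y = 121 + 2·24 − 6·20 − 6·32 = -143
  B = 57 + 4·20 − 2·32 − 5·(-143) = 788
Policy A (E + 10):
  C = 24
  E = 20 + 10 = 30
  K = -28 + 5·24 − 3·30 = 2
  Y = 121 + 2·24 − 6·30 − 6·2 = -23
  B = 57 + 4·30 − 2·2 − 5·(-23) = 288
ΔB = 288 − 788 = -500; ΔK = 2 − 32 = -30
Score = 2·(-500) + (-2)·(-30) = -940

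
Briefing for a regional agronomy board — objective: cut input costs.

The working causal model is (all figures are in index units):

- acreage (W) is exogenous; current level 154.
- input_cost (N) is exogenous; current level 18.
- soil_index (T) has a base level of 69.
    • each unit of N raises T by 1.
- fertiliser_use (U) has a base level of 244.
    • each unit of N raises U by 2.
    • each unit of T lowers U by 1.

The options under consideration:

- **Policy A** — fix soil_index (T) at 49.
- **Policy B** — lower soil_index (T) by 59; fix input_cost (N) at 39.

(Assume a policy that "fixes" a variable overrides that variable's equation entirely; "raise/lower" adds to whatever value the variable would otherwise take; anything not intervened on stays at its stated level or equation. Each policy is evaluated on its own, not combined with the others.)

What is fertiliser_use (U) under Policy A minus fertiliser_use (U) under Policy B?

Policy A (T := 49):
  N = 18
  T = 49
  U = 244 + 2·18 − 49 = 231
Policy B (T − 59, N := 39):
  N = 39
  T = 69 + 39 (−59 from intervention) = 49
  U = 244 + 2·39 − 49 = 273
U: 231 − 273 = -42

-42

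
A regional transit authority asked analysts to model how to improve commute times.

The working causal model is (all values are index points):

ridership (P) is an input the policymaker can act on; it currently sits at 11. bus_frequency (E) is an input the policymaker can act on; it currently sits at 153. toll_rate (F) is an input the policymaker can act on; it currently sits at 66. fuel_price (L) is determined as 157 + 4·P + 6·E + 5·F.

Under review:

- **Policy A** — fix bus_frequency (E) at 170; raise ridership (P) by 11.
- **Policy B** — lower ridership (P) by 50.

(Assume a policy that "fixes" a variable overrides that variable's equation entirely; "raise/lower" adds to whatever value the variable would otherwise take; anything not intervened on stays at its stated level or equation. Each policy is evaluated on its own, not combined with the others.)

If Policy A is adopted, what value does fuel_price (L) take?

Policy A (E := 170, P + 11):
  P = 11 + 11 = 22
  E = 170
  F = 66
  L = 157 + 4·22 + 6·170 + 5·66 = 1595

1595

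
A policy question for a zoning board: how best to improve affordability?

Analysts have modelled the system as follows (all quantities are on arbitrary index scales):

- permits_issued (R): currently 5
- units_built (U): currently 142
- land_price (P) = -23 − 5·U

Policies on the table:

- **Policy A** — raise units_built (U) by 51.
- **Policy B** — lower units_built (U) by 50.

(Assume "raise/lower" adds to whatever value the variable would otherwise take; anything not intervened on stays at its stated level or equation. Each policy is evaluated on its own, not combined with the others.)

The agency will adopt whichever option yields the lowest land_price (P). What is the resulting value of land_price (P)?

Policy A (U + 51):
  U = 142 + 51 = 193
  P = -23 − 5·193 = -988
Policy B (U − 50):
  U = 142 − 50 = 92
  P = -23 − 5·92 = -483
Comparing — Policy A: P=-988, Policy B: P=-483. Lowest is -988 (Policy A).

-988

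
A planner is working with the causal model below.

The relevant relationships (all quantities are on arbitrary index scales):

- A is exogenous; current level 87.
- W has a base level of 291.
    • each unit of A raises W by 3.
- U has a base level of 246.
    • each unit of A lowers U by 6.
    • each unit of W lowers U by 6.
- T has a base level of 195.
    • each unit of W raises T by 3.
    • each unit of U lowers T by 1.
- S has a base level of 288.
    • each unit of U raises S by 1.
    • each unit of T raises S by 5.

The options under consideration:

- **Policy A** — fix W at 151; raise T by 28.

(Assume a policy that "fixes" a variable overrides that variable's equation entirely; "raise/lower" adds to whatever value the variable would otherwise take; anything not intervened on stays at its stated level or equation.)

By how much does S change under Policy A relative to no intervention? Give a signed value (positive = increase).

-15499

Baseline:
  A = 87
  W = 291 + 3·87 = 552
  U = 246 − 6·87 − 6·552 = -3588
  T = 195 + 3·552 − (-3588) = 5439
  S = 288 + (-3588) + 5·5439 = 23895
Policy A (W := 151, T + 28):
  A = 87
  W = 151
  U = 246 − 6·87 − 6·151 = -1182
  T = 195 + 3·151 − (-1182) (+28 from intervention) = 1858
  S = 288 + (-1182) + 5·1858 = 8396
Change in S: 8396 − 23895 = -15499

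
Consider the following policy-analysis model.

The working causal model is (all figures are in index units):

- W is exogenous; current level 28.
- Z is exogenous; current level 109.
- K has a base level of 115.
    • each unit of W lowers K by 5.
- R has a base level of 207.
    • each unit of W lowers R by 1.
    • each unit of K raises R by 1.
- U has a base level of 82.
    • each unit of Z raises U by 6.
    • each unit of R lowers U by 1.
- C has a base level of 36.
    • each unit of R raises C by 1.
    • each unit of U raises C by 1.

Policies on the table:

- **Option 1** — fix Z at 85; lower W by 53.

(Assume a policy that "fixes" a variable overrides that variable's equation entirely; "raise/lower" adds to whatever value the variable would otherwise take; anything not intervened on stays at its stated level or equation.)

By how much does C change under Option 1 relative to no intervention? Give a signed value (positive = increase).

-144

Baseline:
  W = 28
  Z = 109
  K = 115 − 5·28 = -25
  R = 207 − 28 + (-25) = 154
  U = 82 + 6·109 − 154 = 582
  C = 36 + 154 + 582 = 772
Option 1 (Z := 85, W − 53):
  W = 28 − 53 = -25
  Z = 85
  K = 115 − 5·(-25) = 240
  R = 207 − (-25) + 240 = 472
  U = 82 + 6·85 − 472 = 120
  C = 36 + 472 + 120 = 628
Change in C: 628 − 772 = -144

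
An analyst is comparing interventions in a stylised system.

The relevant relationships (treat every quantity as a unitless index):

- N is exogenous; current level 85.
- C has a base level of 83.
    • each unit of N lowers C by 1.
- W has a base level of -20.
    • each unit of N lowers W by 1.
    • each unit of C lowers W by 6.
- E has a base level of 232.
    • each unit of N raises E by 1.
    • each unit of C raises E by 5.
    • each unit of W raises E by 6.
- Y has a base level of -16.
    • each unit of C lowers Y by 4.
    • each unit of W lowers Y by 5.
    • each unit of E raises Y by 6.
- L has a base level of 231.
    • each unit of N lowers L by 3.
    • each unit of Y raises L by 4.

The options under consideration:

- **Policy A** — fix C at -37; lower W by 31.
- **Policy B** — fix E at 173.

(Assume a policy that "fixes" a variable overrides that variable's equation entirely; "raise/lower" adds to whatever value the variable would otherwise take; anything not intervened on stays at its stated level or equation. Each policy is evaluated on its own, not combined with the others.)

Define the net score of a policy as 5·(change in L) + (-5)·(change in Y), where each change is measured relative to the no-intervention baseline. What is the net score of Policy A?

69585

Baseline:
  N = 85
  C = 83 − 85 = -2
  W = -20 − 85 − 6·(-2) = -93
  E = 232 + 85 + 5·(-2) + 6·(-93) = -251
  Y = -16 − 4·(-2) − 5·(-93) + 6·(-251) = -1049
  L = 231 − 3·85 + 4·(-1049) = -4220
Policy A (C := -37, W − 31):
  N = 85
  C = -37
  W = -20 − 85 − 6·(-37) (−31 from intervention) = 86
  E = 232 + 85 + 5·(-37) + 6·86 = 648
  Y = -16 − 4·(-37) − 5·86 + 6·648 = 3590
  L = 231 − 3·85 + 4·3590 = 14336
ΔL = 14336 − (-4220) = 18556; ΔY = 3590 − (-1049) = 4639
Score = 5·18556 + (-5)·4639 = 69585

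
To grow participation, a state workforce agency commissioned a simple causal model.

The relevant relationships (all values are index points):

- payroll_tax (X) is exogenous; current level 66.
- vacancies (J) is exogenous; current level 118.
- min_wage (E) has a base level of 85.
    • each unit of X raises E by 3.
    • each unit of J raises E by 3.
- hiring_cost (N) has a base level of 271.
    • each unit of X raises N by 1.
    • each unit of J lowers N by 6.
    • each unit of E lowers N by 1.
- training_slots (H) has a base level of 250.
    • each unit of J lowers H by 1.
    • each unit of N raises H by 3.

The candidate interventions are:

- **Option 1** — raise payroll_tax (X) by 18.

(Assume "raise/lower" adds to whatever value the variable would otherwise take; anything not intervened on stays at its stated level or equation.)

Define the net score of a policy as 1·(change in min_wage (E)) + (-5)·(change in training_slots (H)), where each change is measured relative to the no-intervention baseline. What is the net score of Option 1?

594

Baseline:
  X = 66
  J = 118
  E = 85 + 3·66 + 3·118 = 637
  N = 271 + 66 − 6·118 − 637 = -1008
  H = 250 − 118 + 3·(-1008) = -2892
Option 1 (X + 18):
  X = 66 + 18 = 84
  J = 118
  E = 85 + 3·84 + 3·118 = 691
  N = 271 + 84 − 6·118 − 691 = -1044
  H = 250 − 118 + 3·(-1044) = -3000
ΔE = 691 − 637 = 54; ΔH = -3000 − (-2892) = -108
Score = 1·54 + (-5)·(-108) = 594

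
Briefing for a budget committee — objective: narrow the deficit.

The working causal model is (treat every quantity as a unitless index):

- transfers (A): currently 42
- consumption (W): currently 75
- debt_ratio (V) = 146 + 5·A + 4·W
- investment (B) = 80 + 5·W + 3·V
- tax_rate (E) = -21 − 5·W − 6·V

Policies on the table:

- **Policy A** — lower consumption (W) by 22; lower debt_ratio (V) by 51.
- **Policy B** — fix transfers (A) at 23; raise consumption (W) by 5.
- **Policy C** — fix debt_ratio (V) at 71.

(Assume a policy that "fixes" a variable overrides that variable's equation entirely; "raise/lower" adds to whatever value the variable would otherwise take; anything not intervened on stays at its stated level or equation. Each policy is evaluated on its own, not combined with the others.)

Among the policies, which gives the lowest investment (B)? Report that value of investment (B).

668

Policy A (W − 22, V − 51):
  A = 42
  W = 75 − 22 = 53
  V = 146 + 5·42 + 4·53 (−51 from intervention) = 517
  B = 80 + 5·53 + 3·517 = 1896
Policy B (A := 23, W + 5):
  A = 23
  W = 75 + 5 = 80
  V = 146 + 5·23 + 4·80 = 581
  B = 80 + 5·80 + 3·581 = 2223
Policy C (V := 71):
  A = 42
  W = 75
  V = 71
  B = 80 + 5·75 + 3·71 = 668
Comparing — Policy A: B=1896, Policy B: B=2223, Policy C: B=668. Lowest is 668 (Policy C).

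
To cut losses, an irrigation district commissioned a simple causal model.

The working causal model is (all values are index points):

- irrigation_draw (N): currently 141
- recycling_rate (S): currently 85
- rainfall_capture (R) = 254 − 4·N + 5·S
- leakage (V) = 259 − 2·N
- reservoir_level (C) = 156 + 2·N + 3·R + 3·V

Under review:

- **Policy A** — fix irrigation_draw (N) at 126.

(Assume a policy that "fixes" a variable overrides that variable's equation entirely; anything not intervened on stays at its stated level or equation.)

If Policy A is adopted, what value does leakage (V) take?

Policy A (N := 126):
  N = 126
  V = 259 − 2·126 = 7

7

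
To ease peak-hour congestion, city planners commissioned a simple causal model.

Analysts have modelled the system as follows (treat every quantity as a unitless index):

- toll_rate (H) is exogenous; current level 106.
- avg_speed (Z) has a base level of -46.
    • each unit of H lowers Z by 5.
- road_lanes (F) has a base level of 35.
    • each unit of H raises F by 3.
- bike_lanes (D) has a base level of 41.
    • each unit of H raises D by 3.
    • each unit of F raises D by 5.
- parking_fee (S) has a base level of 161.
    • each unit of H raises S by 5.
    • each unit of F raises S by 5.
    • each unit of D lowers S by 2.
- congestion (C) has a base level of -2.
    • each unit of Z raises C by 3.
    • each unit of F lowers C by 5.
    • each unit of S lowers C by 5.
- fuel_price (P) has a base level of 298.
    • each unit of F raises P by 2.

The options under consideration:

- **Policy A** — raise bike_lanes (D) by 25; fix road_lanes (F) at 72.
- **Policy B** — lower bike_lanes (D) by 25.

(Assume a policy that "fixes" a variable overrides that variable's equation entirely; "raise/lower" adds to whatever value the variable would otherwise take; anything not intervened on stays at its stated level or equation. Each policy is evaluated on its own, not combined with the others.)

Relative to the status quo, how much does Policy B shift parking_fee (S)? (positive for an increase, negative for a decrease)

50

Baseline:
  H = 106
  F = 35 + 3·106 = 353
  D = 41 + 3·106 + 5·353 = 2124
  S = 161 + 5·106 + 5·353 − 2·2124 = -1792
Policy B (D − 25):
  H = 106
  F = 35 + 3·106 = 353
  D = 41 + 3·106 + 5·353 (−25 from intervention) = 2099
  S = 161 + 5·106 + 5·353 − 2·2099 = -1742
Change in S: -1742 − (-1792) = 50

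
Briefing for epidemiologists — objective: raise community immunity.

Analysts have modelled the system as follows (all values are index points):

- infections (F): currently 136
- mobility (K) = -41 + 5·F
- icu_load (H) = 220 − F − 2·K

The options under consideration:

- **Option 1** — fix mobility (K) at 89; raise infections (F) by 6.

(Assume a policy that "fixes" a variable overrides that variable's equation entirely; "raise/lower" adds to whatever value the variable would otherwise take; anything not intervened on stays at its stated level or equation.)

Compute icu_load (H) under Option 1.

Option 1 (K := 89, F + 6):
  F = 136 + 6 = 142
  K = 89
  H = 220 − 142 − 2·89 = -100

-100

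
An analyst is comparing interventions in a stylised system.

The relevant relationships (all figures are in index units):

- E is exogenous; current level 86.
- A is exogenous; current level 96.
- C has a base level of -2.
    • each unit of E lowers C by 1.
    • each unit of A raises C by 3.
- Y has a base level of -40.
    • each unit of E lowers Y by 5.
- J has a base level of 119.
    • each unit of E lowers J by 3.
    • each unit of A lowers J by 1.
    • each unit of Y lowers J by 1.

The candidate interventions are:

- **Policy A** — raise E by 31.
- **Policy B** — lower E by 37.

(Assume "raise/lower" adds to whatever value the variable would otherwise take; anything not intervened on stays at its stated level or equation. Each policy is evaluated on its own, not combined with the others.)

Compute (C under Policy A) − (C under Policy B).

-68

Policy A (E + 31):
  E = 86 + 31 = 117
  A = 96
  C = -2 − 117 + 3·96 = 169
Policy B (E − 37):
  E = 86 − 37 = 49
  A = 96
  C = -2 − 49 + 3·96 = 237
C: 169 − 237 = -68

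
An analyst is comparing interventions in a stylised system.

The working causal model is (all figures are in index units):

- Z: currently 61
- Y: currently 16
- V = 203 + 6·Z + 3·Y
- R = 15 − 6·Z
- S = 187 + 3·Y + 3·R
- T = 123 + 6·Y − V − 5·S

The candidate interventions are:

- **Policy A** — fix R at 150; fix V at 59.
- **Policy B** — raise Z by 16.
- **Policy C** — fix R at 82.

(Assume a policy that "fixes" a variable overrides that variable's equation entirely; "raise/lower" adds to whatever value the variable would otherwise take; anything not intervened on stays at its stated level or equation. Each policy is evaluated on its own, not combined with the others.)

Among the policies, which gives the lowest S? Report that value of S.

Policy A (R := 150, V := 59):
  Z = 61
  Y = 16
  R = 150
  S = 187 + 3·16 + 3·150 = 685
Policy B (Z + 16):
  Z = 61 + 16 = 77
  Y = 16
  R = 15 − 6·77 = -447
  S = 187 + 3·16 + 3·(-447) = -1106
Policy C (R := 82):
  Z = 61
  Y = 16
  R = 82
  S = 187 + 3·16 + 3·82 = 481
Comparing — Policy A: S=685, Policy B: S=-1106, Policy C: S=481. Lowest is -1106 (Policy B).

-1106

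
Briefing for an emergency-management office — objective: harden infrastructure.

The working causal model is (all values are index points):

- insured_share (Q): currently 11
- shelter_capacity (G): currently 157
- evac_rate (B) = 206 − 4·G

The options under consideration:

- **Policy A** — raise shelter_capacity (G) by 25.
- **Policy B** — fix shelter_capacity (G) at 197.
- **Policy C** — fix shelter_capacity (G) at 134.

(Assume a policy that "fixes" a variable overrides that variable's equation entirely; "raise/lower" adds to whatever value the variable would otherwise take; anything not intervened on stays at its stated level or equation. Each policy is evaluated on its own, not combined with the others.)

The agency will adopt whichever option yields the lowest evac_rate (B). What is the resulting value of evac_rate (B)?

Policy A (G + 25):
  G = 157 + 25 = 182
  B = 206 − 4·182 = -522
Policy B (G := 197):
  G = 197
  B = 206 − 4·197 = -582
Policy C (G := 134):
  G = 134
  B = 206 − 4·134 = -330
Comparing — Policy A: B=-522, Policy B: B=-582, Policy C: B=-330. Lowest is -582 (Policy B).

-582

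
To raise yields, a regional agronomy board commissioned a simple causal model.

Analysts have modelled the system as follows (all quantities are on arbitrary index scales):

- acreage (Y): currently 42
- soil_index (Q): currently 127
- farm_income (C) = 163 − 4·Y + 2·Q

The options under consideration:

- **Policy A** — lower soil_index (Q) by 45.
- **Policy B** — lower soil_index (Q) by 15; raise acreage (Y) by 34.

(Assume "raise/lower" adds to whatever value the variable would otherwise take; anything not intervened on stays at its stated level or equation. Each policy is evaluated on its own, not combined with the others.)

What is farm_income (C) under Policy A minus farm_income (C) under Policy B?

Policy A (Q − 45):
  Y = 42
  Q = 127 − 45 = 82
  C = 163 − 4·42 + 2·82 = 159
Policy B (Q − 15, Y + 34):
  Y = 42 + 34 = 76
  Q = 127 − 15 = 112
  C = 163 − 4·76 + 2·112 = 83
C: 159 − 83 = 76

76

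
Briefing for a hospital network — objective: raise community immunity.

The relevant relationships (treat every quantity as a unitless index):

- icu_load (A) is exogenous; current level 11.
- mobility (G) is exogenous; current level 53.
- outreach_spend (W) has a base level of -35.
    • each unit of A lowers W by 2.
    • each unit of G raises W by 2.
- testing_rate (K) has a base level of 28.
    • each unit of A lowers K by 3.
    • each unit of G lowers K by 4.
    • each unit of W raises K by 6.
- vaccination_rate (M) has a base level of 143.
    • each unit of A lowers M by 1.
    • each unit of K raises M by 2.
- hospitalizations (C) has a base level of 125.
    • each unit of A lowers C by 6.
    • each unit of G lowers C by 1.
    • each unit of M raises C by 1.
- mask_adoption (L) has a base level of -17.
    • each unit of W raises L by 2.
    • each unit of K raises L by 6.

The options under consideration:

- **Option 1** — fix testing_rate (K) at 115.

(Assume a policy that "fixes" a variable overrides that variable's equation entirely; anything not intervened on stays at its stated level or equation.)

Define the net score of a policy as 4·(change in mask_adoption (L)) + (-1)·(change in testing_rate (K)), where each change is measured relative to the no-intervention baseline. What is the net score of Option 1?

Baseline:
  A = 11
  G = 53
  W = -35 − 2·11 + 2·53 = 49
  K = 28 − 3·11 − 4·53 + 6·49 = 77
  L = -17 + 2·49 + 6·77 = 543
Option 1 (K := 115):
  A = 11
  G = 53
  W = -35 − 2·11 + 2·53 = 49
  K = 115
  L = -17 + 2·49 + 6·115 = 771
ΔL = 771 − 543 = 228; ΔK = 115 − 77 = 38
Score = 4·228 + (-1)·38 = 874

874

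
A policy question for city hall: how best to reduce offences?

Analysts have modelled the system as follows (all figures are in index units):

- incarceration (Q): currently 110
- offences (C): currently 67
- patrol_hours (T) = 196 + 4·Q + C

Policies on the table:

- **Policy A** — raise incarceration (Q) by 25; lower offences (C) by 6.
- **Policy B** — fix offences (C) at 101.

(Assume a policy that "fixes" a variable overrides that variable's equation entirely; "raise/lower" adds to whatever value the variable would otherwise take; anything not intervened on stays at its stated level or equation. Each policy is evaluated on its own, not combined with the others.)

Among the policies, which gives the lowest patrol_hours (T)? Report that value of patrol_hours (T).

Policy A (Q + 25, C − 6):
  Q = 110 + 25 = 135
  C = 67 − 6 = 61
  T = 196 + 4·135 + 61 = 797
Policy B (C := 101):
  Q = 110
  C = 101
  T = 196 + 4·110 + 101 = 737
Comparing — Policy A: T=797, Policy B: T=737. Lowest is 737 (Policy B).

737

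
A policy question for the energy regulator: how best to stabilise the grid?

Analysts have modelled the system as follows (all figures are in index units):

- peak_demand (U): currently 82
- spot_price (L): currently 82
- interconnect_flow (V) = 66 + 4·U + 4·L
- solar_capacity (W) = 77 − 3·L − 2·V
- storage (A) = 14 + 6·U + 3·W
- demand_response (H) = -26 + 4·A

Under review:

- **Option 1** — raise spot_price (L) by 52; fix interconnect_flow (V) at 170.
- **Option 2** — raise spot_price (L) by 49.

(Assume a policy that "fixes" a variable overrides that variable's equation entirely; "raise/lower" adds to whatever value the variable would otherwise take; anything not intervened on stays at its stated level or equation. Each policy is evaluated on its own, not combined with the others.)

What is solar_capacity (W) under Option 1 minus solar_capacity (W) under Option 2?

Option 1 (L + 52, V := 170):
  U = 82
  L = 82 + 52 = 134
  V = 170
  W = 77 − 3·134 − 2·170 = -665
Option 2 (L + 49):
  U = 82
  L = 82 + 49 = 131
  V = 66 + 4·82 + 4·131 = 918
  W = 77 − 3·131 − 2·918 = -2152
W: -665 − (-2152) = 1487

1487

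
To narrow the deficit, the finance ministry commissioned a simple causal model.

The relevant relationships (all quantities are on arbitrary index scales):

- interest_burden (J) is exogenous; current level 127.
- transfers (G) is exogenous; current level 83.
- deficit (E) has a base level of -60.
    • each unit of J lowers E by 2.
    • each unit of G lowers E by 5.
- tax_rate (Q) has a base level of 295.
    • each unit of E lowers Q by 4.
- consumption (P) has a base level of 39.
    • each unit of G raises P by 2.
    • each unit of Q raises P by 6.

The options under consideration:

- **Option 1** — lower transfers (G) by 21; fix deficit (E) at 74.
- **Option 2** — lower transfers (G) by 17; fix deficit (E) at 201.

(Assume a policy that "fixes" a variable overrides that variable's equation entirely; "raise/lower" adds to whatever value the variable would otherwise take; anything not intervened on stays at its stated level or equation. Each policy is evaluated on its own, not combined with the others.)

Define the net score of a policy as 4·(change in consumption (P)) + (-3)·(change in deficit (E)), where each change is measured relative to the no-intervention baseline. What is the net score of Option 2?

Baseline:
  J = 127
  G = 83
  E = -60 − 2·127 − 5·83 = -729
  Q = 295 − 4·(-729) = 3211
  P = 39 + 2·83 + 6·3211 = 19471
Option 2 (G − 17, E := 201):
  J = 127
  G = 83 − 17 = 66
  E = 201
  Q = 295 − 4·201 = -509
  P = 39 + 2·66 + 6·(-509) = -2883
ΔP = -2883 − 19471 = -22354; ΔE = 201 − (-729) = 930
Score = 4·(-22354) + (-3)·930 = -92206

-92206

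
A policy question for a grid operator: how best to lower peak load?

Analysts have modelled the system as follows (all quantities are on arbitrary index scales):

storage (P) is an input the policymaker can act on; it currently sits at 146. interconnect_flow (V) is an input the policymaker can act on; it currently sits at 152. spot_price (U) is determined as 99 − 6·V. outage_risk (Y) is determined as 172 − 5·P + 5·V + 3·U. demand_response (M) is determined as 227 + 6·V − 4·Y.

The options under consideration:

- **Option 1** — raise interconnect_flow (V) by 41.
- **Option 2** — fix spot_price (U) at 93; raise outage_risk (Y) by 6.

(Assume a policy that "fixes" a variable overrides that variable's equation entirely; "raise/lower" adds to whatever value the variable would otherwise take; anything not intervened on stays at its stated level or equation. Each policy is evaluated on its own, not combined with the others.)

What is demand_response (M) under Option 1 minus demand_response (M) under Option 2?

13274

Option 1 (V + 41):
  P = 146
  V = 152 + 41 = 193
  U = 99 − 6·193 = -1059
  Y = 172 − 5·146 + 5·193 + 3·(-1059) = -2770
  M = 227 + 6·193 − 4·(-2770) = 12465
Option 2 (U := 93, Y + 6):
  P = 146
  V = 152
  U = 93
  Y = 172 − 5·146 + 5·152 + 3·93 (+6 from intervention) = 487
  M = 227 + 6·152 − 4·487 = -809
M: 12465 − (-809) = 13274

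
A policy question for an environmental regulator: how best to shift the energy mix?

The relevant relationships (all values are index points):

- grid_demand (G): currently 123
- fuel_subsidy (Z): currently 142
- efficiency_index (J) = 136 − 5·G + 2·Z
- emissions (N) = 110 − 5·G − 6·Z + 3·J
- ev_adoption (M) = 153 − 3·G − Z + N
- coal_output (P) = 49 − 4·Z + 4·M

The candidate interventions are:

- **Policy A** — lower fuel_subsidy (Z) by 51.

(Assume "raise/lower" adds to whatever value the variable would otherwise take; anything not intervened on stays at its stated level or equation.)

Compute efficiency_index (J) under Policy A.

Policy A (Z − 51):
  G = 123
  Z = 142 − 51 = 91
  J = 136 − 5·123 + 2·91 = -297

-297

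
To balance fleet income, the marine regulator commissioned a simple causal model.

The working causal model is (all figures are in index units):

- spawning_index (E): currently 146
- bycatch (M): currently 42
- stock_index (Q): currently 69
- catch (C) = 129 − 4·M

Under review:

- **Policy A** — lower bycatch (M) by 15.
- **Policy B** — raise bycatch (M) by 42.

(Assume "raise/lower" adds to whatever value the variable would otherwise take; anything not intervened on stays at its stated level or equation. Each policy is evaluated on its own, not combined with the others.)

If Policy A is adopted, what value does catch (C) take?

Policy A (M − 15):
  M = 42 − 15 = 27
  C = 129 − 4·27 = 21

21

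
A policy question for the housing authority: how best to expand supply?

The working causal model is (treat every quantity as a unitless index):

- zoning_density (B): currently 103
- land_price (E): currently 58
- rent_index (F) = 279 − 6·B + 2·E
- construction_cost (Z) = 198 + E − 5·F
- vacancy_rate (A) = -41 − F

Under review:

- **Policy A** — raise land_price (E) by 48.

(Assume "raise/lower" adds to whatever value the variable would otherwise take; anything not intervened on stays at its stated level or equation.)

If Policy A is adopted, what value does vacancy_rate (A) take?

Policy A (E + 48):
  B = 103
  E = 58 + 48 = 106
  F = 279 − 6·103 + 2·106 = -127
  A = -41 − (-127) = 86

86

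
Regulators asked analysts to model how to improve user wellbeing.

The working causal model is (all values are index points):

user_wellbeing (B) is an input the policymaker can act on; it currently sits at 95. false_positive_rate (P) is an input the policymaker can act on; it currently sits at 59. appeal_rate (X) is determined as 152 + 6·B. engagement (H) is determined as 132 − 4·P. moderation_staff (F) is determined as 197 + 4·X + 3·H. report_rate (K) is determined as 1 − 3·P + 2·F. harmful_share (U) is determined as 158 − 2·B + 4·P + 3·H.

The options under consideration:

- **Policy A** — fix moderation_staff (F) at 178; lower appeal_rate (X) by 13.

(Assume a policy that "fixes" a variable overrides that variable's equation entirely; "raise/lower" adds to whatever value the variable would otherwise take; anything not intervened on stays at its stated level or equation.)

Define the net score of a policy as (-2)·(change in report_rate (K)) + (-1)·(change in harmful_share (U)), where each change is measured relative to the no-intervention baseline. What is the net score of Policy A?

10380

Baseline:
  B = 95
  P = 59
  X = 152 + 6·95 = 722
  H = 132 − 4·59 = -104
  F = 197 + 4·722 + 3·(-104) = 2773
  K = 1 − 3·59 + 2·2773 = 5370
  U = 158 − 2·95 + 4·59 + 3·(-104) = -108
Policy A (F := 178, X − 13):
  B = 95
  P = 59
  X = 152 + 6·95 (−13 from intervention) = 709
  H = 132 − 4·59 = -104
  F = 178
  K = 1 − 3·59 + 2·178 = 180
  U = 158 − 2·95 + 4·59 + 3·(-104) = -108
ΔK = 180 − 5370 = -5190; ΔU = -108 − (-108) = 0
Score = (-2)·(-5190) + (-1)·0 = 10380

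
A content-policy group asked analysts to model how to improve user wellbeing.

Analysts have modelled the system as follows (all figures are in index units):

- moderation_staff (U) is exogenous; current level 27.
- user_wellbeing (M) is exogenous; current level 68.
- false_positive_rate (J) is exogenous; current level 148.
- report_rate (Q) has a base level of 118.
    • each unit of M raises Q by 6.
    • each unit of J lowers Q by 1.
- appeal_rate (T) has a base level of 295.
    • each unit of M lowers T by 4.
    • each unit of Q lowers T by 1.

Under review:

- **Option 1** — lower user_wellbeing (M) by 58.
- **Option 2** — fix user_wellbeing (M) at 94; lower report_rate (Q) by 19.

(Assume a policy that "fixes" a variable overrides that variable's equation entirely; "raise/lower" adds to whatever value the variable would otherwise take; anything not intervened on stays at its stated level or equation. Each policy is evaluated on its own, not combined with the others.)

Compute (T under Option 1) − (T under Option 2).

821

Option 1 (M − 58):
  M = 68 − 58 = 10
  J = 148
  Q = 118 + 6·10 − 148 = 30
  T = 295 − 4·10 − 30 = 225
Option 2 (M := 94, Q − 19):
  M = 94
  J = 148
  Q = 118 + 6·94 − 148 (−19 from intervention) = 515
  T = 295 − 4·94 − 515 = -596
T: 225 − (-596) = 821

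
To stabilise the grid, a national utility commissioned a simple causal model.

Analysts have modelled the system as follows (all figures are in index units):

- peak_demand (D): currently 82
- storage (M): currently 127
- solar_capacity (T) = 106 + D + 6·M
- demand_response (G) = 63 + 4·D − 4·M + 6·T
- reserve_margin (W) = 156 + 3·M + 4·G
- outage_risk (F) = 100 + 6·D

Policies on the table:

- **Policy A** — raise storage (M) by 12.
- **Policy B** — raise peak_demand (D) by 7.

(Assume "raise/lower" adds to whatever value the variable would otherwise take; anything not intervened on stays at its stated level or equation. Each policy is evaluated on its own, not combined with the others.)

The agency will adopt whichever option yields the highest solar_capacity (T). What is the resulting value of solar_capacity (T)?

1022

Policy A (M + 12):
  D = 82
  M = 127 + 12 = 139
  T = 106 + 82 + 6·139 = 1022
Policy B (D + 7):
  D = 82 + 7 = 89
  M = 127
  T = 106 + 89 + 6·127 = 957
Comparing — Policy A: T=1022, Policy B: T=957. Highest is 1022 (Policy A).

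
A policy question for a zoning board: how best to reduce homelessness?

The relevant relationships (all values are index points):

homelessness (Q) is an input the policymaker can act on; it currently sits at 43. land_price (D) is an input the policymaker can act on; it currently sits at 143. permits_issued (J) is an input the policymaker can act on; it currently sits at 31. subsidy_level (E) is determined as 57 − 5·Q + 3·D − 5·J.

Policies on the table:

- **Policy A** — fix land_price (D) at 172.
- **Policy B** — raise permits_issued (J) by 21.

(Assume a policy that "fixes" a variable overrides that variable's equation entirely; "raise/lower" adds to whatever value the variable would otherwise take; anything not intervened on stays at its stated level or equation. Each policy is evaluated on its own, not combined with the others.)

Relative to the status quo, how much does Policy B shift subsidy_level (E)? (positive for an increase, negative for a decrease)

Baseline:
  Q = 43
  D = 143
  J = 31
  E = 57 − 5·43 + 3·143 − 5·31 = 116
Policy B (J + 21):
  Q = 43
  D = 143
  J = 31 + 21 = 52
  E = 57 − 5·43 + 3·143 − 5·52 = 11
Change in E: 11 − 116 = -105

-105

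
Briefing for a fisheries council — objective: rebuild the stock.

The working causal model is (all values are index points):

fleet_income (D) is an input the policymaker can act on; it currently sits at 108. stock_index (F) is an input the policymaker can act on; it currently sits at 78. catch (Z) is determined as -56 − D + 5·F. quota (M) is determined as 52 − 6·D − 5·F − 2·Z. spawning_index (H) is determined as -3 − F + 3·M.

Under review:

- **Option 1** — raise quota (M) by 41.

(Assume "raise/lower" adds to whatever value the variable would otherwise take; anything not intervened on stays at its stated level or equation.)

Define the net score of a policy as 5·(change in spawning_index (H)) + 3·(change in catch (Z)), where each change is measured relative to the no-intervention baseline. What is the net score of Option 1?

Baseline:
  D = 108
  F = 78
  Z = -56 − 108 + 5·78 = 226
  M = 52 − 6·108 − 5·78 − 2·226 = -1438
  H = -3 − 78 + 3·(-1438) = -4395
Option 1 (M + 41):
  D = 108
  F = 78
  Z = -56 − 108 + 5·78 = 226
  M = 52 − 6·108 − 5·78 − 2·226 (+41 from intervention) = -1397
  H = -3 − 78 + 3·(-1397) = -4272
ΔH = -4272 − (-4395) = 123; ΔZ = 226 − 226 = 0
Score = 5·123 + 3·0 = 615

615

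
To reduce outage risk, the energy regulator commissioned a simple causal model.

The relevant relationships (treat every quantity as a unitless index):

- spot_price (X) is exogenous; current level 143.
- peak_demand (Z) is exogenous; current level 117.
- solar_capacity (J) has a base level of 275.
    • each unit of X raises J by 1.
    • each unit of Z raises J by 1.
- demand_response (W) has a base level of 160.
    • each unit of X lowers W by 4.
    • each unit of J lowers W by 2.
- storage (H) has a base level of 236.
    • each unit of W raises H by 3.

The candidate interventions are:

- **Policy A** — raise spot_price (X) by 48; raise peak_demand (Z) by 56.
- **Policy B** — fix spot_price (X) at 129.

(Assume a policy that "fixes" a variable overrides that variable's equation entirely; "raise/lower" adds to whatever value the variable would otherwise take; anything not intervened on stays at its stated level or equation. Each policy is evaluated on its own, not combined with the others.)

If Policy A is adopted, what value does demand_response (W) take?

-1882

Policy A (X + 48, Z + 56):
  X = 143 + 48 = 191
  Z = 117 + 56 = 173
  J = 275 + 191 + 173 = 639
  W = 160 − 4·191 − 2·639 = -1882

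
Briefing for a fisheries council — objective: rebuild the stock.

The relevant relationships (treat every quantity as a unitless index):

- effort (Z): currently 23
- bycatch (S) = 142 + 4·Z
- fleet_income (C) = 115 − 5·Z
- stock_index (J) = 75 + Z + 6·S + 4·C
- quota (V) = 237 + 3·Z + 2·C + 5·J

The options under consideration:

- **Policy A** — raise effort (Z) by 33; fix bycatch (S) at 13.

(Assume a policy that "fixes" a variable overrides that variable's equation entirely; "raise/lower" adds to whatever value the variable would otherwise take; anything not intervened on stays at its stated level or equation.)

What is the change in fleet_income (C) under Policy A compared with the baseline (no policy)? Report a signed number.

Baseline:
  Z = 23
  C = 115 − 5·23 = 0
Policy A (Z + 33, S := 13):
  Z = 23 + 33 = 56
  C = 115 − 5·56 = -165
Change in C: -165 − 0 = -165

-165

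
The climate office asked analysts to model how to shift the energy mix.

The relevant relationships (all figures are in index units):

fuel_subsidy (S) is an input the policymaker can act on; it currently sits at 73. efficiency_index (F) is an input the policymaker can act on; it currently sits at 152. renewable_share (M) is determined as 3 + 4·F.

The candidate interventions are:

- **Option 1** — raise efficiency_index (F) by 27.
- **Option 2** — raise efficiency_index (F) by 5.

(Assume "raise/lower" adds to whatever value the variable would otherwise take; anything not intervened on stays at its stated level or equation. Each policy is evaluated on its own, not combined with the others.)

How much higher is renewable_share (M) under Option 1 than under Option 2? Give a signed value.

Option 1 (F + 27):
  F = 152 + 27 = 179
  M = 3 + 4·179 = 719
Option 2 (F + 5):
  F = 152 + 5 = 157
  M = 3 + 4·157 = 631
M: 719 − 631 = 88

88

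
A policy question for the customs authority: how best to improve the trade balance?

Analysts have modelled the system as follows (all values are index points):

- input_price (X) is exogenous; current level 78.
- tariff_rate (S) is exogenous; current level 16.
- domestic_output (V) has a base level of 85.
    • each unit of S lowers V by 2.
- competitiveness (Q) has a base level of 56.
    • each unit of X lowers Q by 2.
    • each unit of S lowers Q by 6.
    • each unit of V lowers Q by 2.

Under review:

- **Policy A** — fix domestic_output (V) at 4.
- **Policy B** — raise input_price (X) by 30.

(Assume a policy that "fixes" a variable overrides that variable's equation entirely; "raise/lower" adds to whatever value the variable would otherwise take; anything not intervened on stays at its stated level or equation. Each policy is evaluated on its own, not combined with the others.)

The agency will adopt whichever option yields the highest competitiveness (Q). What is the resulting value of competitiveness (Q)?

Policy A (V := 4):
  X = 78
  S = 16
  V = 4
  Q = 56 − 2·78 − 6·16 − 2·4 = -204
Policy B (X + 30):
  X = 78 + 30 = 108
  S = 16
  V = 85 − 2·16 = 53
  Q = 56 − 2·108 − 6·16 − 2·53 = -362
Comparing — Policy A: Q=-204, Policy B: Q=-362. Highest is -204 (Policy A).

-204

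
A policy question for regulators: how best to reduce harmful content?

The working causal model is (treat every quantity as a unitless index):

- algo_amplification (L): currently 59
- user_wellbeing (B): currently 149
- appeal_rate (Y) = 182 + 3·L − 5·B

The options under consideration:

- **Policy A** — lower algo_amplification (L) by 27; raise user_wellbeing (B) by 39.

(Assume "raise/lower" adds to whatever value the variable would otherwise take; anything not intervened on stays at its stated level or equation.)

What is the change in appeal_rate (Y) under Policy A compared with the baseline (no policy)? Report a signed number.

Baseline:
  L = 59
  B = 149
  Y = 182 + 3·59 − 5·149 = -386
Policy A (L − 27, B + 39):
  L = 59 − 27 = 32
  B = 149 + 39 = 188
  Y = 182 + 3·32 − 5·188 = -662
Change in Y: -662 − (-386) = -276

-276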